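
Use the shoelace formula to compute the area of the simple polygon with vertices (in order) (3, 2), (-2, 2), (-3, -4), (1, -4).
Area = 27

Shoelace formula: Area = (1/2) |Σ_i (x_i · y_{i+1} − x_{i+1} · y_i)| (indices mod n). Compute each cross term:
  (3)(2) − (-2)(2) = 10
  (-2)(-4) − (-3)(2) = 14
  (-3)(-4) − (1)(-4) = 16
  (1)(2) − (3)(-4) = 14
Sum = 54, so (signed) Area = 54/2 = 27, |Area| = 27.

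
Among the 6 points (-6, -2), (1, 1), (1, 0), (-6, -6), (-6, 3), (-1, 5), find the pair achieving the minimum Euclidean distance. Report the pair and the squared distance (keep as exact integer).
Pair = ((1, 1), (1, 0)); squared distance = 1

Compute all C(6, 2) = 15 pairwise squared distances (x_i − x_j)² + (y_i − y_j)². The minimum is 1, attained by the pair ((1, 1), (1, 0)).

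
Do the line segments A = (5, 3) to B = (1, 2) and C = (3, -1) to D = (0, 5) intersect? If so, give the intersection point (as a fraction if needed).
Yes; intersection at (13/9, 19/9) (t = 8/9 on AB, s = 14/27 on CD)

Parametrize AB as A + t(B − A) = (5 + -4 t, 3 + -1 t) and CD as C + s(D − C) = (3 + -3 s, -1 + 6 s). Solve the linear system for (t, s). Determinant = 27 ≠ 0, so a unique intersection of the containing lines exists. Solution: t = 8/9, s = 14/27 — both in [0, 1], so the segments cross. Intersection point: (13/9, 19/9).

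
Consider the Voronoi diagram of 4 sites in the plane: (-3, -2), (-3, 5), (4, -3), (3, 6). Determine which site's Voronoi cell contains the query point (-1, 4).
Nearest site = (-3, 5)

The Voronoi cell of site s contains exactly those query points closer to s than to any other site. Compute squared distances from q = (-1, 4) to each site:
  (-3 − -1)² + (5 − 4)² = 5
  (3 − -1)² + (6 − 4)² = 20
  (-3 − -1)² + (-2 − 4)² = 40
  (4 − -1)² + (-3 − 4)² = 74
Minimum is attained by (-3, 5), so q lies in its Voronoi cell.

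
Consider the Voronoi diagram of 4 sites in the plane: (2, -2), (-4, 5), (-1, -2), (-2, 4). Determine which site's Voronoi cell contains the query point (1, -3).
Nearest site = (2, -2)

The Voronoi cell of site s contains exactly those query points closer to s than to any other site. Compute squared distances from q = (1, -3) to each site:
  (2 − 1)² + (-2 − -3)² = 2
  (-1 − 1)² + (-2 − -3)² = 5
  (-2 − 1)² + (4 − -3)² = 58
  (-4 − 1)² + (5 − -3)² = 89
Minimum is attained by (2, -2), so q lies in its Voronoi cell.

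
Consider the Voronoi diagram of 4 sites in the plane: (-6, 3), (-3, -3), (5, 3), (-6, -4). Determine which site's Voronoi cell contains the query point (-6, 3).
Nearest site = (-6, 3)

The Voronoi cell of site s contains exactly those query points closer to s than to any other site. Compute squared distances from q = (-6, 3) to each site:
  (-6 − -6)² + (3 − 3)² = 0
  (-3 − -6)² + (-3 − 3)² = 45
  (-6 − -6)² + (-4 − 3)² = 49
  (5 − -6)² + (3 − 3)² = 121
Minimum is attained by (-6, 3), so q lies in its Voronoi cell.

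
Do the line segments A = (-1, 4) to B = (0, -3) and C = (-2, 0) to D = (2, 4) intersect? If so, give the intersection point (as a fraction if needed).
Yes; intersection at (-5/8, 11/8) (t = 3/8 on AB, s = 11/32 on CD)

Parametrize AB as A + t(B − A) = (-1 + 1 t, 4 + -7 t) and CD as C + s(D − C) = (-2 + 4 s, 0 + 4 s). Solve the linear system for (t, s). Determinant = -32 ≠ 0, so a unique intersection of the containing lines exists. Solution: t = 3/8, s = 11/32 — both in [0, 1], so the segments cross. Intersection point: (-5/8, 11/8).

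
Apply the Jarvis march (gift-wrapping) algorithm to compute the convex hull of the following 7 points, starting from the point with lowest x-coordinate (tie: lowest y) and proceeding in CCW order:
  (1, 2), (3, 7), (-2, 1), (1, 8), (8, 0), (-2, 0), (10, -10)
Hull (CCW) = [(-2, 0), (10, -10), (8, 0), (3, 7), (1, 8), (-2, 1)]

Jarvis march: at each step, from the current hull vertex p, select the next vertex q as the point such that every other point lies strictly to the left of (or on) the directed line p → q. (Equivalently: for every other point r, the cross product (q − p) × (r − p) ≥ 0.)
Starting point (lowest x, tie lowest y): (-2, 0). Wrap until returning to start. Resulting hull: (-2, 0), (10, -10), (8, 0), (3, 7), (1, 8), (-2, 1).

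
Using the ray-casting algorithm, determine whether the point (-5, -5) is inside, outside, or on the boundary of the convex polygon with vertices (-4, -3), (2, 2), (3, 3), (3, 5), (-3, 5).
The point (-5, -5) lies strictly outside the polygon

Cast a horizontal ray to the right from the query point and count how many polygon edges it crosses (each edge strictly once or zero times, handled with the usual half-open convention). 
Parity of crossings → even ⇒ outside.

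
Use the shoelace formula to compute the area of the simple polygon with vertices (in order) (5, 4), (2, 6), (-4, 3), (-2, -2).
Area = 34

Shoelace formula: Area = (1/2) |Σ_i (x_i · y_{i+1} − x_{i+1} · y_i)| (indices mod n). Compute each cross term:
  (5)(6) − (2)(4) = 22
  (2)(3) − (-4)(6) = 30
  (-4)(-2) − (-2)(3) = 14
  (-2)(4) − (5)(-2) = 2
Sum = 68, so (signed) Area = 68/2 = 34, |Area| = 34.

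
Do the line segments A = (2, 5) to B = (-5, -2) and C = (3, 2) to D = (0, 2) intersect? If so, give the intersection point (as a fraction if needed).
No (intersection of containing lines falls outside at least one segment)

Parametrize and solve: t = 3/7, s = 4/3. At least one of these is outside [0, 1], so the segments do not intersect.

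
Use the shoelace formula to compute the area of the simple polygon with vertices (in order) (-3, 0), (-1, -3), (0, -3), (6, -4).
Area = 9

Shoelace formula: Area = (1/2) |Σ_i (x_i · y_{i+1} − x_{i+1} · y_i)| (indices mod n). Compute each cross term:
  (-3)(-3) − (-1)(0) = 9
  (-1)(-3) − (0)(-3) = 3
  (0)(-4) − (6)(-3) = 18
  (6)(0) − (-3)(-4) = -12
Sum = 18, so (signed) Area = 18/2 = 9, |Area| = 9.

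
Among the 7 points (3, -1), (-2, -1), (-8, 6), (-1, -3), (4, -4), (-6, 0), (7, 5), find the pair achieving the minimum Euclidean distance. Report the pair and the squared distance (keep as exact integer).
Pair = ((-2, -1), (-1, -3)); squared distance = 5

Compute all C(7, 2) = 21 pairwise squared distances (x_i − x_j)² + (y_i − y_j)². The minimum is 5, attained by the pair ((-2, -1), (-1, -3)).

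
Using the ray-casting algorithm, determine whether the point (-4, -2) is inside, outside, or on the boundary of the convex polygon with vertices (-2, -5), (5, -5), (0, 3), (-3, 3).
The point (-4, -2) lies strictly outside the polygon

Cast a horizontal ray to the right from the query point and count how many polygon edges it crosses (each edge strictly once or zero times, handled with the usual half-open convention). 
Parity of crossings → even ⇒ outside.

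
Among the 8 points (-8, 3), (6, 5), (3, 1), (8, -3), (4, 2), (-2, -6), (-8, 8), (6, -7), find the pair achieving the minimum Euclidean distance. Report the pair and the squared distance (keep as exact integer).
Pair = ((3, 1), (4, 2)); squared distance = 2

Compute all C(8, 2) = 28 pairwise squared distances (x_i − x_j)² + (y_i − y_j)². The minimum is 2, attained by the pair ((3, 1), (4, 2)).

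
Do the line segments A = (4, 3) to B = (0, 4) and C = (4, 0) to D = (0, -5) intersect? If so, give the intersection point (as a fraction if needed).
No (intersection of containing lines falls outside at least one segment)

Parametrize and solve: t = -1/2, s = -1/2. At least one of these is outside [0, 1], so the segments do not intersect.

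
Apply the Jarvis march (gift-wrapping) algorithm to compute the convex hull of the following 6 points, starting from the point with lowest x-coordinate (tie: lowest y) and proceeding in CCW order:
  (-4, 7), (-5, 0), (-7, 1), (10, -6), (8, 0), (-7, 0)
Hull (CCW) = [(-7, 0), (10, -6), (8, 0), (-4, 7), (-7, 1)]

Jarvis march: at each step, from the current hull vertex p, select the next vertex q as the point such that every other point lies strictly to the left of (or on) the directed line p → q. (Equivalently: for every other point r, the cross product (q − p) × (r − p) ≥ 0.)
Starting point (lowest x, tie lowest y): (-7, 0). Wrap until returning to start. Resulting hull: (-7, 0), (10, -6), (8, 0), (-4, 7), (-7, 1).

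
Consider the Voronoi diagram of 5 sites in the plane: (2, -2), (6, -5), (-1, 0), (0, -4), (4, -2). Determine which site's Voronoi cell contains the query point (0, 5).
Nearest site = (-1, 0)

The Voronoi cell of site s contains exactly those query points closer to s than to any other site. Compute squared distances from q = (0, 5) to each site:
  (-1 − 0)² + (0 − 5)² = 26
  (2 − 0)² + (-2 − 5)² = 53
  (4 − 0)² + (-2 − 5)² = 65
  (0 − 0)² + (-4 − 5)² = 81
  (6 − 0)² + (-5 − 5)² = 136
Minimum is attained by (-1, 0), so q lies in its Voronoi cell.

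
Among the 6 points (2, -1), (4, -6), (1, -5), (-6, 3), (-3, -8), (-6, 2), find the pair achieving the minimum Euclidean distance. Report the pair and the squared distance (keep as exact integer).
Pair = ((-6, 3), (-6, 2)); squared distance = 1

Compute all C(6, 2) = 15 pairwise squared distances (x_i − x_j)² + (y_i − y_j)². The minimum is 1, attained by the pair ((-6, 3), (-6, 2)).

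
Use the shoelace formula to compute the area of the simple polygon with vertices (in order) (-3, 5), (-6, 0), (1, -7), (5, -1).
Area = 64

Shoelace formula: Area = (1/2) |Σ_i (x_i · y_{i+1} − x_{i+1} · y_i)| (indices mod n). Compute each cross term:
  (-3)(0) − (-6)(5) = 30
  (-6)(-7) − (1)(0) = 42
  (1)(-1) − (5)(-7) = 34
  (5)(5) − (-3)(-1) = 22
Sum = 128, so (signed) Area = 128/2 = 64, |Area| = 64.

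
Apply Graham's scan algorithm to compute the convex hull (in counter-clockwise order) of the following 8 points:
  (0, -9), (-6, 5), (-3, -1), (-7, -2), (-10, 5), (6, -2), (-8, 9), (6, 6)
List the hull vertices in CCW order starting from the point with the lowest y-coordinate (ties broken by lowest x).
Hull (CCW) = [(0, -9), (6, -2), (6, 6), (-8, 9), (-10, 5), (-7, -2)]

Graham scan procedure:
  1. Find the pivot p₀ = point with lowest y (tie → lowest x): (0, -9).
  2. Sort the remaining points by polar angle around p₀.
  3. Walk through sorted points, maintaining a stack; pop the top while the last three entries make a non-left turn (cross product ≤ 0).
  4. Final stack is the convex hull in CCW order: (0, -9), (6, -2), (6, 6), (-8, 9), (-10, 5), (-7, -2).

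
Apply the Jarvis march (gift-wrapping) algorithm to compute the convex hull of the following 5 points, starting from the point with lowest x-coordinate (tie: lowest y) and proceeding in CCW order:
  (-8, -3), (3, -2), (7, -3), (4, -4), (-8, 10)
Hull (CCW) = [(-8, -3), (4, -4), (7, -3), (-8, 10)]

Jarvis march: at each step, from the current hull vertex p, select the next vertex q as the point such that every other point lies strictly to the left of (or on) the directed line p → q. (Equivalently: for every other point r, the cross product (q − p) × (r − p) ≥ 0.)
Starting point (lowest x, tie lowest y): (-8, -3). Wrap until returning to start. Resulting hull: (-8, -3), (4, -4), (7, -3), (-8, 10).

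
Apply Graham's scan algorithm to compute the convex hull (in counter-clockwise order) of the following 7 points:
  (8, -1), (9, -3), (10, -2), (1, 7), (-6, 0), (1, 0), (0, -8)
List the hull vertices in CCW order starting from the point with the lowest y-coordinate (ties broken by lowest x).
Hull (CCW) = [(0, -8), (9, -3), (10, -2), (1, 7), (-6, 0)]

Graham scan procedure:
  1. Find the pivot p₀ = point with lowest y (tie → lowest x): (0, -8).
  2. Sort the remaining points by polar angle around p₀.
  3. Walk through sorted points, maintaining a stack; pop the top while the last three entries make a non-left turn (cross product ≤ 0).
  4. Final stack is the convex hull in CCW order: (0, -8), (9, -3), (10, -2), (1, 7), (-6, 0).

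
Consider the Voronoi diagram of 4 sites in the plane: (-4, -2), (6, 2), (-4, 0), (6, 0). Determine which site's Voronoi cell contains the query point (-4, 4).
Nearest site = (-4, 0)

The Voronoi cell of site s contains exactly those query points closer to s than to any other site. Compute squared distances from q = (-4, 4) to each site:
  (-4 − -4)² + (0 − 4)² = 16
  (-4 − -4)² + (-2 − 4)² = 36
  (6 − -4)² + (2 − 4)² = 104
  (6 − -4)² + (0 − 4)² = 116
Minimum is attained by (-4, 0), so q lies in its Voronoi cell.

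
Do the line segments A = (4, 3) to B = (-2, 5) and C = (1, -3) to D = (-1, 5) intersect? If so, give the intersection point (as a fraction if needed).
Yes; intersection at (-10/11, 51/11) (t = 9/11 on AB, s = 21/22 on CD)

Parametrize AB as A + t(B − A) = (4 + -6 t, 3 + 2 t) and CD as C + s(D − C) = (1 + -2 s, -3 + 8 s). Solve the linear system for (t, s). Determinant = 44 ≠ 0, so a unique intersection of the containing lines exists. Solution: t = 9/11, s = 21/22 — both in [0, 1], so the segments cross. Intersection point: (-10/11, 51/11).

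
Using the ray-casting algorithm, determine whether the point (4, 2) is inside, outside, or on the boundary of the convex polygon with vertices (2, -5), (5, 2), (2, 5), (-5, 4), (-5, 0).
The point (4, 2) lies strictly inside the polygon

Cast a horizontal ray to the right from the query point and count how many polygon edges it crosses (each edge strictly once or zero times, handled with the usual half-open convention). 
Parity of crossings → odd ⇒ inside.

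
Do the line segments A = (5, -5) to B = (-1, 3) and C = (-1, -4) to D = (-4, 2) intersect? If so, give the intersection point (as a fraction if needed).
No (intersection of containing lines falls outside at least one segment)

Parametrize and solve: t = 11/4, s = 7/2. At least one of these is outside [0, 1], so the segments do not intersect.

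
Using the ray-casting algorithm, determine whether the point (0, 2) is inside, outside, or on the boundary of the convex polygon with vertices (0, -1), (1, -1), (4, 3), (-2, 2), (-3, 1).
The point (0, 2) lies strictly inside the polygon

Cast a horizontal ray to the right from the query point and count how many polygon edges it crosses (each edge strictly once or zero times, handled with the usual half-open convention). 
Parity of crossings → odd ⇒ inside.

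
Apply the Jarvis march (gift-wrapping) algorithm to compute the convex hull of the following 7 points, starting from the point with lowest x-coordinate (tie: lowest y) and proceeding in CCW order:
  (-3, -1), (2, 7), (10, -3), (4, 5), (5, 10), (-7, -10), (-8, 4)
Hull (CCW) = [(-8, 4), (-7, -10), (10, -3), (5, 10)]

Jarvis march: at each step, from the current hull vertex p, select the next vertex q as the point such that every other point lies strictly to the left of (or on) the directed line p → q. (Equivalently: for every other point r, the cross product (q − p) × (r − p) ≥ 0.)
Starting point (lowest x, tie lowest y): (-8, 4). Wrap until returning to start. Resulting hull: (-8, 4), (-7, -10), (10, -3), (5, 10).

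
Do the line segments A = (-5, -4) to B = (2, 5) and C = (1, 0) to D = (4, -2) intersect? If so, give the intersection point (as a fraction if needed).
No (intersection of containing lines falls outside at least one segment)

Parametrize and solve: t = 24/41, s = -26/41. At least one of these is outside [0, 1], so the segments do not intersect.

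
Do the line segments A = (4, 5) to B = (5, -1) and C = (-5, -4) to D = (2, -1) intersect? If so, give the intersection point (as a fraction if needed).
No (intersection of containing lines falls outside at least one segment)

Parametrize and solve: t = 4/5, s = 7/5. At least one of these is outside [0, 1], so the segments do not intersect.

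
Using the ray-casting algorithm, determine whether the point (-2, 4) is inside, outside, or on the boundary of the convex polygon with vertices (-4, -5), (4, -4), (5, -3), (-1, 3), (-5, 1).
The point (-2, 4) lies strictly outside the polygon

Cast a horizontal ray to the right from the query point and count how many polygon edges it crosses (each edge strictly once or zero times, handled with the usual half-open convention). 
Parity of crossings → even ⇒ outside.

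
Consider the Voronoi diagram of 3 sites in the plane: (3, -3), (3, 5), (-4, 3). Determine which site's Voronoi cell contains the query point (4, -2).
Nearest site = (3, -3)

The Voronoi cell of site s contains exactly those query points closer to s than to any other site. Compute squared distances from q = (4, -2) to each site:
  (3 − 4)² + (-3 − -2)² = 2
  (3 − 4)² + (5 − -2)² = 50
  (-4 − 4)² + (3 − -2)² = 89
Minimum is attained by (3, -3), so q lies in its Voronoi cell.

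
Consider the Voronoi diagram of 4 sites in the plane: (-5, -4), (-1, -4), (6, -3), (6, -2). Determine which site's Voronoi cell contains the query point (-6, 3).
Nearest site = (-5, -4)

The Voronoi cell of site s contains exactly those query points closer to s than to any other site. Compute squared distances from q = (-6, 3) to each site:
  (-5 − -6)² + (-4 − 3)² = 50
  (-1 − -6)² + (-4 − 3)² = 74
  (6 − -6)² + (-2 − 3)² = 169
  (6 − -6)² + (-3 − 3)² = 180
Minimum is attained by (-5, -4), so q lies in its Voronoi cell.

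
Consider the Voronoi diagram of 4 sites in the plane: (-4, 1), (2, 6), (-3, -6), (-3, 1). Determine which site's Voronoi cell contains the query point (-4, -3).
Nearest site = (-3, -6)

The Voronoi cell of site s contains exactly those query points closer to s than to any other site. Compute squared distances from q = (-4, -3) to each site:
  (-3 − -4)² + (-6 − -3)² = 10
  (-4 − -4)² + (1 − -3)² = 16
  (-3 − -4)² + (1 − -3)² = 17
  (2 − -4)² + (6 − -3)² = 117
Minimum is attained by (-3, -6), so q lies in its Voronoi cell.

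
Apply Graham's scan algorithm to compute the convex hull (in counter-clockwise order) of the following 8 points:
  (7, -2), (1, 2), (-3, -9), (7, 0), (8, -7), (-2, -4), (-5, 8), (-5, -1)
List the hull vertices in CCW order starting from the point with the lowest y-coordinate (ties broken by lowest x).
Hull (CCW) = [(-3, -9), (8, -7), (7, 0), (-5, 8), (-5, -1)]

Graham scan procedure:
  1. Find the pivot p₀ = point with lowest y (tie → lowest x): (-3, -9).
  2. Sort the remaining points by polar angle around p₀.
  3. Walk through sorted points, maintaining a stack; pop the top while the last three entries make a non-left turn (cross product ≤ 0).
  4. Final stack is the convex hull in CCW order: (-3, -9), (8, -7), (7, 0), (-5, 8), (-5, -1).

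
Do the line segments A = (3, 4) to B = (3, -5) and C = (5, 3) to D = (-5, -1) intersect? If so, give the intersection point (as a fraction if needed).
Yes; intersection at (3, 11/5) (t = 1/5 on AB, s = 1/5 on CD)

Parametrize AB as A + t(B − A) = (3 + 0 t, 4 + -9 t) and CD as C + s(D − C) = (5 + -10 s, 3 + -4 s). Solve the linear system for (t, s). Determinant = 90 ≠ 0, so a unique intersection of the containing lines exists. Solution: t = 1/5, s = 1/5 — both in [0, 1], so the segments cross. Intersection point: (3, 11/5).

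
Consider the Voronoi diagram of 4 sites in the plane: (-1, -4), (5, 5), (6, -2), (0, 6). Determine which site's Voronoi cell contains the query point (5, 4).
Nearest site = (5, 5)

The Voronoi cell of site s contains exactly those query points closer to s than to any other site. Compute squared distances from q = (5, 4) to each site:
  (5 − 5)² + (5 − 4)² = 1
  (0 − 5)² + (6 − 4)² = 29
  (6 − 5)² + (-2 − 4)² = 37
  (-1 − 5)² + (-4 − 4)² = 100
Minimum is attained by (5, 5), so q lies in its Voronoi cell.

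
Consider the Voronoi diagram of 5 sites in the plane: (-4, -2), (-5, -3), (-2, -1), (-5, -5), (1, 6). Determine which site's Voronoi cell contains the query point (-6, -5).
Nearest site = (-5, -5)

The Voronoi cell of site s contains exactly those query points closer to s than to any other site. Compute squared distances from q = (-6, -5) to each site:
  (-5 − -6)² + (-5 − -5)² = 1
  (-5 − -6)² + (-3 − -5)² = 5
  (-4 − -6)² + (-2 − -5)² = 13
  (-2 − -6)² + (-1 − -5)² = 32
  (1 − -6)² + (6 − -5)² = 170
Minimum is attained by (-5, -5), so q lies in its Voronoi cell.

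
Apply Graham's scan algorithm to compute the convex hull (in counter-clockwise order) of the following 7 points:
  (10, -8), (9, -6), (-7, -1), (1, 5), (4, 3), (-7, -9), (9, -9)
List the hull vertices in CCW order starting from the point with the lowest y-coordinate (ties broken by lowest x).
Hull (CCW) = [(-7, -9), (9, -9), (10, -8), (9, -6), (4, 3), (1, 5), (-7, -1)]

Graham scan procedure:
  1. Find the pivot p₀ = point with lowest y (tie → lowest x): (-7, -9).
  2. Sort the remaining points by polar angle around p₀.
  3. Walk through sorted points, maintaining a stack; pop the top while the last three entries make a non-left turn (cross product ≤ 0).
  4. Final stack is the convex hull in CCW order: (-7, -9), (9, -9), (10, -8), (9, -6), (4, 3), (1, 5), (-7, -1).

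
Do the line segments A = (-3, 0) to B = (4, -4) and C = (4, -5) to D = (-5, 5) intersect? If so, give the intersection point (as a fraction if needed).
Yes; intersection at (73/34, -50/17) (t = 25/34 on AB, s = 7/34 on CD)

Parametrize AB as A + t(B − A) = (-3 + 7 t, 0 + -4 t) and CD as C + s(D − C) = (4 + -9 s, -5 + 10 s). Solve the linear system for (t, s). Determinant = -34 ≠ 0, so a unique intersection of the containing lines exists. Solution: t = 25/34, s = 7/34 — both in [0, 1], so the segments cross. Intersection point: (73/34, -50/17).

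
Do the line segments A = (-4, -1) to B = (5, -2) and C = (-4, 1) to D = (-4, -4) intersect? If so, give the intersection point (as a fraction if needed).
Yes; intersection at (-4, -1) (t = 0 on AB, s = 2/5 on CD)

Parametrize AB as A + t(B − A) = (-4 + 9 t, -1 + -1 t) and CD as C + s(D − C) = (-4 + 0 s, 1 + -5 s). Solve the linear system for (t, s). Determinant = 45 ≠ 0, so a unique intersection of the containing lines exists. Solution: t = 0, s = 2/5 — both in [0, 1], so the segments cross. Intersection point: (-4, -1).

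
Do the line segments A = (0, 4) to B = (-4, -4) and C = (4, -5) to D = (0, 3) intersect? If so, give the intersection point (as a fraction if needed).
No (intersection of containing lines falls outside at least one segment)

Parametrize and solve: t = 1/16, s = 17/16. At least one of these is outside [0, 1], so the segments do not intersect.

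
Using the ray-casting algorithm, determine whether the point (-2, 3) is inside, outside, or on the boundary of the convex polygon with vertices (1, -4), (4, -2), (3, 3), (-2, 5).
The point (-2, 3) lies strictly outside the polygon

Cast a horizontal ray to the right from the query point and count how many polygon edges it crosses (each edge strictly once or zero times, handled with the usual half-open convention). 
Parity of crossings → even ⇒ outside.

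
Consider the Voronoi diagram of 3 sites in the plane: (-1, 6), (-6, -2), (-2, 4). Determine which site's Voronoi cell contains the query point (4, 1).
Nearest site = (-2, 4)

The Voronoi cell of site s contains exactly those query points closer to s than to any other site. Compute squared distances from q = (4, 1) to each site:
  (-2 − 4)² + (4 − 1)² = 45
  (-1 − 4)² + (6 − 1)² = 50
  (-6 − 4)² + (-2 − 1)² = 109
Minimum is attained by (-2, 4), so q lies in its Voronoi cell.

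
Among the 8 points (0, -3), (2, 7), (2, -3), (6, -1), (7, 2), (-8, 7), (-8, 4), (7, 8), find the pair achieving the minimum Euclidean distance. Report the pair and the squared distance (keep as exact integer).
Pair = ((0, -3), (2, -3)); squared distance = 4

Compute all C(8, 2) = 28 pairwise squared distances (x_i − x_j)² + (y_i − y_j)². The minimum is 4, attained by the pair ((0, -3), (2, -3)).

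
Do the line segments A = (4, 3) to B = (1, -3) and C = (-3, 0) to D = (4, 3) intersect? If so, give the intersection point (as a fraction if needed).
Yes; intersection at (4, 3) (t = 0 on AB, s = 1 on CD)

Parametrize AB as A + t(B − A) = (4 + -3 t, 3 + -6 t) and CD as C + s(D − C) = (-3 + 7 s, 0 + 3 s). Solve the linear system for (t, s). Determinant = -33 ≠ 0, so a unique intersection of the containing lines exists. Solution: t = 0, s = 1 — both in [0, 1], so the segments cross. Intersection point: (4, 3).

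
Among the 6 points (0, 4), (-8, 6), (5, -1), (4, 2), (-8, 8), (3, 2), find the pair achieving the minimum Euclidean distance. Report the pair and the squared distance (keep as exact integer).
Pair = ((4, 2), (3, 2)); squared distance = 1

Compute all C(6, 2) = 15 pairwise squared distances (x_i − x_j)² + (y_i − y_j)². The minimum is 1, attained by the pair ((4, 2), (3, 2)).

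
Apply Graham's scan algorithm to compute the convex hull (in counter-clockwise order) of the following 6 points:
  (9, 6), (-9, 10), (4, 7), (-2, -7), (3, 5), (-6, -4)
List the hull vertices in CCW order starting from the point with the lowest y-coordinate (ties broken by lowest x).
Hull (CCW) = [(-2, -7), (9, 6), (-9, 10), (-6, -4)]

Graham scan procedure:
  1. Find the pivot p₀ = point with lowest y (tie → lowest x): (-2, -7).
  2. Sort the remaining points by polar angle around p₀.
  3. Walk through sorted points, maintaining a stack; pop the top while the last three entries make a non-left turn (cross product ≤ 0).
  4. Final stack is the convex hull in CCW order: (-2, -7), (9, 6), (-9, 10), (-6, -4).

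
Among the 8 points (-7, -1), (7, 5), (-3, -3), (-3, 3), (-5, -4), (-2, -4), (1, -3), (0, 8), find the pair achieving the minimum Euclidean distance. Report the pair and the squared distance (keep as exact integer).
Pair = ((-3, -3), (-2, -4)); squared distance = 2

Compute all C(8, 2) = 28 pairwise squared distances (x_i − x_j)² + (y_i − y_j)². The minimum is 2, attained by the pair ((-3, -3), (-2, -4)).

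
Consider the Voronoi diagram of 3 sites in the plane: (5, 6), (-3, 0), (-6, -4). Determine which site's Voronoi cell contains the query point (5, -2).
Nearest site = (5, 6)

The Voronoi cell of site s contains exactly those query points closer to s than to any other site. Compute squared distances from q = (5, -2) to each site:
  (5 − 5)² + (6 − -2)² = 64
  (-3 − 5)² + (0 − -2)² = 68
  (-6 − 5)² + (-4 − -2)² = 125
Minimum is attained by (5, 6), so q lies in its Voronoi cell.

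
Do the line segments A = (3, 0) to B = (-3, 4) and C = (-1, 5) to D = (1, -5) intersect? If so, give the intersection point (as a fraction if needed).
Yes; intersection at (-6/13, 30/13) (t = 15/26 on AB, s = 7/26 on CD)

Parametrize AB as A + t(B − A) = (3 + -6 t, 0 + 4 t) and CD as C + s(D − C) = (-1 + 2 s, 5 + -10 s). Solve the linear system for (t, s). Determinant = -52 ≠ 0, so a unique intersection of the containing lines exists. Solution: t = 15/26, s = 7/26 — both in [0, 1], so the segments cross. Intersection point: (-6/13, 30/13).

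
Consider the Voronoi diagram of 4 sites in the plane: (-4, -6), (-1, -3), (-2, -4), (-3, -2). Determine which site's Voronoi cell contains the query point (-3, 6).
Nearest site = (-3, -2)

The Voronoi cell of site s contains exactly those query points closer to s than to any other site. Compute squared distances from q = (-3, 6) to each site:
  (-3 − -3)² + (-2 − 6)² = 64
  (-1 − -3)² + (-3 − 6)² = 85
  (-2 − -3)² + (-4 − 6)² = 101
  (-4 − -3)² + (-6 − 6)² = 145
Minimum is attained by (-3, -2), so q lies in its Voronoi cell.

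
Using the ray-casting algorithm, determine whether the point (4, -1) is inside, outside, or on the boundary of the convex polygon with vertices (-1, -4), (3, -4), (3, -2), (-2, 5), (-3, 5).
The point (4, -1) lies strictly outside the polygon

Cast a horizontal ray to the right from the query point and count how many polygon edges it crosses (each edge strictly once or zero times, handled with the usual half-open convention). 
Parity of crossings → even ⇒ outside.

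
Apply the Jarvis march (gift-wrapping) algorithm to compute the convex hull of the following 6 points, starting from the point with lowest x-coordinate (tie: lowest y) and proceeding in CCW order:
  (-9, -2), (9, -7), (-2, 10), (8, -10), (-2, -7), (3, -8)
Hull (CCW) = [(-9, -2), (-2, -7), (8, -10), (9, -7), (-2, 10)]

Jarvis march: at each step, from the current hull vertex p, select the next vertex q as the point such that every other point lies strictly to the left of (or on) the directed line p → q. (Equivalently: for every other point r, the cross product (q − p) × (r − p) ≥ 0.)
Starting point (lowest x, tie lowest y): (-9, -2). Wrap until returning to start. Resulting hull: (-9, -2), (-2, -7), (8, -10), (9, -7), (-2, 10).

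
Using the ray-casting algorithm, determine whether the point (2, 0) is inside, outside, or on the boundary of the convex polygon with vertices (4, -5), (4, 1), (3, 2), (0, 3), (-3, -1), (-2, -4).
The point (2, 0) lies strictly inside the polygon

Cast a horizontal ray to the right from the query point and count how many polygon edges it crosses (each edge strictly once or zero times, handled with the usual half-open convention). 
Parity of crossings → odd ⇒ inside.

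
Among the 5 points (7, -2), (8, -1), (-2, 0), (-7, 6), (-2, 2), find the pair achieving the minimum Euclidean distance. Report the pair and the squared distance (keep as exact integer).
Pair = ((7, -2), (8, -1)); squared distance = 2

Compute all C(5, 2) = 10 pairwise squared distances (x_i − x_j)² + (y_i − y_j)². The minimum is 2, attained by the pair ((7, -2), (8, -1)).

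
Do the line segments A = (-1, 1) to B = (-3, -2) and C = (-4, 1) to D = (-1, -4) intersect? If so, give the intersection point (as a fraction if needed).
Yes; intersection at (-49/19, -26/19) (t = 15/19 on AB, s = 9/19 on CD)

Parametrize AB as A + t(B − A) = (-1 + -2 t, 1 + -3 t) and CD as C + s(D − C) = (-4 + 3 s, 1 + -5 s). Solve the linear system for (t, s). Determinant = -19 ≠ 0, so a unique intersection of the containing lines exists. Solution: t = 15/19, s = 9/19 — both in [0, 1], so the segments cross. Intersection point: (-49/19, -26/19).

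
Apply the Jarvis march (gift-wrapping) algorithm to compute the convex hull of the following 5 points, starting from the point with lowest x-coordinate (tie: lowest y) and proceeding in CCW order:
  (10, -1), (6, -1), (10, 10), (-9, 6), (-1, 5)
Hull (CCW) = [(-9, 6), (6, -1), (10, -1), (10, 10)]

Jarvis march: at each step, from the current hull vertex p, select the next vertex q as the point such that every other point lies strictly to the left of (or on) the directed line p → q. (Equivalently: for every other point r, the cross product (q − p) × (r − p) ≥ 0.)
Starting point (lowest x, tie lowest y): (-9, 6). Wrap until returning to start. Resulting hull: (-9, 6), (6, -1), (10, -1), (10, 10).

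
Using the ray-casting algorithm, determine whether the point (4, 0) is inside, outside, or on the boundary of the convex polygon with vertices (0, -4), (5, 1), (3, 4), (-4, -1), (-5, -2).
The point (4, 0) lies on the polygon boundary

Boundary check: the query satisfies the collinearity and bounding-box conditions for some polygon edge, so it lies exactly on the boundary.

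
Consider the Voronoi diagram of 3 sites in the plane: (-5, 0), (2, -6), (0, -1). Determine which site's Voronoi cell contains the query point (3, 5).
Nearest site = (0, -1)

The Voronoi cell of site s contains exactly those query points closer to s than to any other site. Compute squared distances from q = (3, 5) to each site:
  (0 − 3)² + (-1 − 5)² = 45
  (-5 − 3)² + (0 − 5)² = 89
  (2 − 3)² + (-6 − 5)² = 122
Minimum is attained by (0, -1), so q lies in its Voronoi cell.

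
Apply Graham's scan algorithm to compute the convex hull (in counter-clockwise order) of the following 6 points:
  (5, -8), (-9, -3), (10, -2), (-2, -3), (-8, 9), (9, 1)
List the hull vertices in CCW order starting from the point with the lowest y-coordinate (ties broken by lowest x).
Hull (CCW) = [(5, -8), (10, -2), (9, 1), (-8, 9), (-9, -3)]

Graham scan procedure:
  1. Find the pivot p₀ = point with lowest y (tie → lowest x): (5, -8).
  2. Sort the remaining points by polar angle around p₀.
  3. Walk through sorted points, maintaining a stack; pop the top while the last three entries make a non-left turn (cross product ≤ 0).
  4. Final stack is the convex hull in CCW order: (5, -8), (10, -2), (9, 1), (-8, 9), (-9, -3).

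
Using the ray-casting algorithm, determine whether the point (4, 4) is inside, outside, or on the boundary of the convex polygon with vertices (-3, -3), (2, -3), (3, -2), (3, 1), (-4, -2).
The point (4, 4) lies strictly outside the polygon

Cast a horizontal ray to the right from the query point and count how many polygon edges it crosses (each edge strictly once or zero times, handled with the usual half-open convention). 
Parity of crossings → even ⇒ outside.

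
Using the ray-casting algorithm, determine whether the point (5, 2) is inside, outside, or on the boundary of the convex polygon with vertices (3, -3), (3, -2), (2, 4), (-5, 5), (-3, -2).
The point (5, 2) lies strictly outside the polygon

Cast a horizontal ray to the right from the query point and count how many polygon edges it crosses (each edge strictly once or zero times, handled with the usual half-open convention). 
Parity of crossings → even ⇒ outside.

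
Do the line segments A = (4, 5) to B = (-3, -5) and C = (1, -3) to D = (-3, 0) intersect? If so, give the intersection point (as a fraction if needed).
Yes; intersection at (-43/61, -105/61) (t = 41/61 on AB, s = 26/61 on CD)

Parametrize AB as A + t(B − A) = (4 + -7 t, 5 + -10 t) and CD as C + s(D − C) = (1 + -4 s, -3 + 3 s). Solve the linear system for (t, s). Determinant = 61 ≠ 0, so a unique intersection of the containing lines exists. Solution: t = 41/61, s = 26/61 — both in [0, 1], so the segments cross. Intersection point: (-43/61, -105/61).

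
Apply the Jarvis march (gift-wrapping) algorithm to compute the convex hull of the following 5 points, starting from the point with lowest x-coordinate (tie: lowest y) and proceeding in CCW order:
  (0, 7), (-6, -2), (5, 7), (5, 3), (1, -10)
Hull (CCW) = [(-6, -2), (1, -10), (5, 3), (5, 7), (0, 7)]

Jarvis march: at each step, from the current hull vertex p, select the next vertex q as the point such that every other point lies strictly to the left of (or on) the directed line p → q. (Equivalently: for every other point r, the cross product (q − p) × (r − p) ≥ 0.)
Starting point (lowest x, tie lowest y): (-6, -2). Wrap until returning to start. Resulting hull: (-6, -2), (1, -10), (5, 3), (5, 7), (0, 7).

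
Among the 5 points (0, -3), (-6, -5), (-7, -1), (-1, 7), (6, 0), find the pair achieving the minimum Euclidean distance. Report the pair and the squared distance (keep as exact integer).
Pair = ((-6, -5), (-7, -1)); squared distance = 17

Compute all C(5, 2) = 10 pairwise squared distances (x_i − x_j)² + (y_i − y_j)². The minimum is 17, attained by the pair ((-6, -5), (-7, -1)).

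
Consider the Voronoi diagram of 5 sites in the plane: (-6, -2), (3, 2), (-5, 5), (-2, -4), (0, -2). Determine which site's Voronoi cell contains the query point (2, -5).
Nearest site = (0, -2)

The Voronoi cell of site s contains exactly those query points closer to s than to any other site. Compute squared distances from q = (2, -5) to each site:
  (0 − 2)² + (-2 − -5)² = 13
  (-2 − 2)² + (-4 − -5)² = 17
  (3 − 2)² + (2 − -5)² = 50
  (-6 − 2)² + (-2 − -5)² = 73
  (-5 − 2)² + (5 − -5)² = 149
Minimum is attained by (0, -2), so q lies in its Voronoi cell.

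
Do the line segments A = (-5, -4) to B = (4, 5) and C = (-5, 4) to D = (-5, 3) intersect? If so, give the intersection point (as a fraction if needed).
No (intersection of containing lines falls outside at least one segment)

Parametrize and solve: t = 0, s = 8. At least one of these is outside [0, 1], so the segments do not intersect.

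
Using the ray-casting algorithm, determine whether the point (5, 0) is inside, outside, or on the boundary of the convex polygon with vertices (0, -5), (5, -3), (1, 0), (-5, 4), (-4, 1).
The point (5, 0) lies strictly outside the polygon

Cast a horizontal ray to the right from the query point and count how many polygon edges it crosses (each edge strictly once or zero times, handled with the usual half-open convention). 
Parity of crossings → even ⇒ outside.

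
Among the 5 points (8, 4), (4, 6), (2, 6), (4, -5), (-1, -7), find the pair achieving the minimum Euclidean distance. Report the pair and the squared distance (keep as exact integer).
Pair = ((4, 6), (2, 6)); squared distance = 4

Compute all C(5, 2) = 10 pairwise squared distances (x_i − x_j)² + (y_i − y_j)². The minimum is 4, attained by the pair ((4, 6), (2, 6)).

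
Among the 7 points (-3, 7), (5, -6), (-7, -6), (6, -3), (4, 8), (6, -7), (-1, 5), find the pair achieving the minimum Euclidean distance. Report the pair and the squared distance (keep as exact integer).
Pair = ((5, -6), (6, -7)); squared distance = 2

Compute all C(7, 2) = 21 pairwise squared distances (x_i − x_j)² + (y_i − y_j)². The minimum is 2, attained by the pair ((5, -6), (6, -7)).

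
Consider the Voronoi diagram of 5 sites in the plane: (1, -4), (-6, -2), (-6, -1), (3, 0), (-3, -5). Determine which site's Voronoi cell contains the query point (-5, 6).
Nearest site = (-6, -1)

The Voronoi cell of site s contains exactly those query points closer to s than to any other site. Compute squared distances from q = (-5, 6) to each site:
  (-6 − -5)² + (-1 − 6)² = 50
  (-6 − -5)² + (-2 − 6)² = 65
  (3 − -5)² + (0 − 6)² = 100
  (-3 − -5)² + (-5 − 6)² = 125
  (1 − -5)² + (-4 − 6)² = 136
Minimum is attained by (-6, -1), so q lies in its Voronoi cell.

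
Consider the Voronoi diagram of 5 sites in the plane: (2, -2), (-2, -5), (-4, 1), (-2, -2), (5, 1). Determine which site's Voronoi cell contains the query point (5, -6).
Nearest site = (2, -2)

The Voronoi cell of site s contains exactly those query points closer to s than to any other site. Compute squared distances from q = (5, -6) to each site:
  (2 − 5)² + (-2 − -6)² = 25
  (5 − 5)² + (1 − -6)² = 49
  (-2 − 5)² + (-5 − -6)² = 50
  (-2 − 5)² + (-2 − -6)² = 65
  (-4 − 5)² + (1 − -6)² = 130
Minimum is attained by (2, -2), so q lies in its Voronoi cell.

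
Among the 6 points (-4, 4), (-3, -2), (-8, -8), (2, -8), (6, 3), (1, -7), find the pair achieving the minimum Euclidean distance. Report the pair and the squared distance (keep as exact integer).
Pair = ((2, -8), (1, -7)); squared distance = 2

Compute all C(6, 2) = 15 pairwise squared distances (x_i − x_j)² + (y_i − y_j)². The minimum is 2, attained by the pair ((2, -8), (1, -7)).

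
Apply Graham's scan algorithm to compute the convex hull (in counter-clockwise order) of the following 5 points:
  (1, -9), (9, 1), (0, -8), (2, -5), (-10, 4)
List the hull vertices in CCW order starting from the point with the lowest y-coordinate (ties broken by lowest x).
Hull (CCW) = [(1, -9), (9, 1), (-10, 4), (0, -8)]

Graham scan procedure:
  1. Find the pivot p₀ = point with lowest y (tie → lowest x): (1, -9).
  2. Sort the remaining points by polar angle around p₀.
  3. Walk through sorted points, maintaining a stack; pop the top while the last three entries make a non-left turn (cross product ≤ 0).
  4. Final stack is the convex hull in CCW order: (1, -9), (9, 1), (-10, 4), (0, -8).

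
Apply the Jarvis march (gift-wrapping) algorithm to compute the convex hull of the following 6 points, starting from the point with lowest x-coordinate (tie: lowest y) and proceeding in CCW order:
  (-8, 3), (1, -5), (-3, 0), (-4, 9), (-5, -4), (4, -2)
Hull (CCW) = [(-8, 3), (-5, -4), (1, -5), (4, -2), (-4, 9)]

Jarvis march: at each step, from the current hull vertex p, select the next vertex q as the point such that every other point lies strictly to the left of (or on) the directed line p → q. (Equivalently: for every other point r, the cross product (q − p) × (r − p) ≥ 0.)
Starting point (lowest x, tie lowest y): (-8, 3). Wrap until returning to start. Resulting hull: (-8, 3), (-5, -4), (1, -5), (4, -2), (-4, 9).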